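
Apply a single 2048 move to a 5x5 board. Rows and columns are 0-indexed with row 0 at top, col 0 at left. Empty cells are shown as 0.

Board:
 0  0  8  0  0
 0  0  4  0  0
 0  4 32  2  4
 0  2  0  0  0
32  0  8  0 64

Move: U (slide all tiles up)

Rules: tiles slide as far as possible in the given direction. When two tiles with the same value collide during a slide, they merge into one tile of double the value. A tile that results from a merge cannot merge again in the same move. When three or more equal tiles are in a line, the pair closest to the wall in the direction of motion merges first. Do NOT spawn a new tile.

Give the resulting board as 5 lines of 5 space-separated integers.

Slide up:
col 0: [0, 0, 0, 0, 32] -> [32, 0, 0, 0, 0]
col 1: [0, 0, 4, 2, 0] -> [4, 2, 0, 0, 0]
col 2: [8, 4, 32, 0, 8] -> [8, 4, 32, 8, 0]
col 3: [0, 0, 2, 0, 0] -> [2, 0, 0, 0, 0]
col 4: [0, 0, 4, 0, 64] -> [4, 64, 0, 0, 0]

Answer: 32  4  8  2  4
 0  2  4  0 64
 0  0 32  0  0
 0  0  8  0  0
 0  0  0  0  0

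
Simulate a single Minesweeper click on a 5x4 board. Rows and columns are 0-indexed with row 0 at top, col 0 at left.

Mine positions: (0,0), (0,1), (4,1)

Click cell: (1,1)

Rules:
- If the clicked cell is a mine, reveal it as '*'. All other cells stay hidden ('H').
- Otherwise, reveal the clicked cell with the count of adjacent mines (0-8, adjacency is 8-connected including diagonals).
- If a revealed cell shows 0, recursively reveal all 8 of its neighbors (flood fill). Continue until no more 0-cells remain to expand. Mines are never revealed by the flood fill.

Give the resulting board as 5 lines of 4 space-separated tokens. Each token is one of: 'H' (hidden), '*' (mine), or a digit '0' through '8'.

H H H H
H 2 H H
H H H H
H H H H
H H H H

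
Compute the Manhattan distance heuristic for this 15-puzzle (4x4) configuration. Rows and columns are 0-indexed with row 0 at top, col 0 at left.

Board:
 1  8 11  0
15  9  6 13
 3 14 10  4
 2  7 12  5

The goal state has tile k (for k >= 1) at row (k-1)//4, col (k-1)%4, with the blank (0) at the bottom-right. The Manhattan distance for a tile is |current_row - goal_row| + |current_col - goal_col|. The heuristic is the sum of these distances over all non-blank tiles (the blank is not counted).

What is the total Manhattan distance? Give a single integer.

Tile 1: (0,0)->(0,0) = 0
Tile 8: (0,1)->(1,3) = 3
Tile 11: (0,2)->(2,2) = 2
Tile 15: (1,0)->(3,2) = 4
Tile 9: (1,1)->(2,0) = 2
Tile 6: (1,2)->(1,1) = 1
Tile 13: (1,3)->(3,0) = 5
Tile 3: (2,0)->(0,2) = 4
Tile 14: (2,1)->(3,1) = 1
Tile 10: (2,2)->(2,1) = 1
Tile 4: (2,3)->(0,3) = 2
Tile 2: (3,0)->(0,1) = 4
Tile 7: (3,1)->(1,2) = 3
Tile 12: (3,2)->(2,3) = 2
Tile 5: (3,3)->(1,0) = 5
Sum: 0 + 3 + 2 + 4 + 2 + 1 + 5 + 4 + 1 + 1 + 2 + 4 + 3 + 2 + 5 = 39

Answer: 39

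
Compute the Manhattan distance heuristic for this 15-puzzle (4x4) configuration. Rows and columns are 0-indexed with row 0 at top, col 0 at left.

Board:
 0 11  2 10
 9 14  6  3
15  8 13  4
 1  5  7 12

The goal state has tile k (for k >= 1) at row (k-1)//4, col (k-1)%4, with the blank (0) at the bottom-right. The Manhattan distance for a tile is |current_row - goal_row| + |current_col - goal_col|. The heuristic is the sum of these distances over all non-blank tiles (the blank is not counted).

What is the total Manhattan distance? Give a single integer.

Tile 11: (0,1)->(2,2) = 3
Tile 2: (0,2)->(0,1) = 1
Tile 10: (0,3)->(2,1) = 4
Tile 9: (1,0)->(2,0) = 1
Tile 14: (1,1)->(3,1) = 2
Tile 6: (1,2)->(1,1) = 1
Tile 3: (1,3)->(0,2) = 2
Tile 15: (2,0)->(3,2) = 3
Tile 8: (2,1)->(1,3) = 3
Tile 13: (2,2)->(3,0) = 3
Tile 4: (2,3)->(0,3) = 2
Tile 1: (3,0)->(0,0) = 3
Tile 5: (3,1)->(1,0) = 3
Tile 7: (3,2)->(1,2) = 2
Tile 12: (3,3)->(2,3) = 1
Sum: 3 + 1 + 4 + 1 + 2 + 1 + 2 + 3 + 3 + 3 + 2 + 3 + 3 + 2 + 1 = 34

Answer: 34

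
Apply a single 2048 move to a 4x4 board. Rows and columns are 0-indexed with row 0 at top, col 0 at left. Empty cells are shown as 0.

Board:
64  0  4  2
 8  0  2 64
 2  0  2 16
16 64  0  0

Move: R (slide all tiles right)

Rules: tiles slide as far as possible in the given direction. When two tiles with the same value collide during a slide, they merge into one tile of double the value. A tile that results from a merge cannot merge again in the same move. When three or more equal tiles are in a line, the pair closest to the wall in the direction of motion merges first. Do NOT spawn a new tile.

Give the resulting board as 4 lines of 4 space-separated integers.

Answer:  0 64  4  2
 0  8  2 64
 0  0  4 16
 0  0 16 64

Derivation:
Slide right:
row 0: [64, 0, 4, 2] -> [0, 64, 4, 2]
row 1: [8, 0, 2, 64] -> [0, 8, 2, 64]
row 2: [2, 0, 2, 16] -> [0, 0, 4, 16]
row 3: [16, 64, 0, 0] -> [0, 0, 16, 64]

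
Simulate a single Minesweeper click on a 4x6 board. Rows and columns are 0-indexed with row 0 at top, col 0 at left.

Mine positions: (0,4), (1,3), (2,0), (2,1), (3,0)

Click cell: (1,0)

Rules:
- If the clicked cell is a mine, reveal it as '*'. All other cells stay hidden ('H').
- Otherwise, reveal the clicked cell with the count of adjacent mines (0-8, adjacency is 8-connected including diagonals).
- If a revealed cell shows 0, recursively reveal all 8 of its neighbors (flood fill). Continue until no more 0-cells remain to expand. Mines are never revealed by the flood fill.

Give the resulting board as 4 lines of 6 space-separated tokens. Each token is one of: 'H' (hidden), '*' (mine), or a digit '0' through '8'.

H H H H H H
2 H H H H H
H H H H H H
H H H H H H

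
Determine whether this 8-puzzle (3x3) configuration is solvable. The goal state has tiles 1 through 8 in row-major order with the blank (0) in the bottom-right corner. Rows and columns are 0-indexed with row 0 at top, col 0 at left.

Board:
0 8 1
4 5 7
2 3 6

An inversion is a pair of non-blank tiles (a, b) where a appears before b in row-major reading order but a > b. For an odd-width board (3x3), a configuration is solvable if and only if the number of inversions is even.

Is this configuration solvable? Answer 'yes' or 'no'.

Answer: yes

Derivation:
Inversions (pairs i<j in row-major order where tile[i] > tile[j] > 0): 14
14 is even, so the puzzle is solvable.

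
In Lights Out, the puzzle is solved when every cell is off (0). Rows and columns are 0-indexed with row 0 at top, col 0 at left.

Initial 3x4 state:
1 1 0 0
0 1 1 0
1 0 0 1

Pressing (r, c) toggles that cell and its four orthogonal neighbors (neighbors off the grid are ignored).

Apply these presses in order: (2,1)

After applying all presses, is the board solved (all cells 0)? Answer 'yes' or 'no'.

After press 1 at (2,1):
1 1 0 0
0 0 1 0
0 1 1 1

Lights still on: 6

Answer: no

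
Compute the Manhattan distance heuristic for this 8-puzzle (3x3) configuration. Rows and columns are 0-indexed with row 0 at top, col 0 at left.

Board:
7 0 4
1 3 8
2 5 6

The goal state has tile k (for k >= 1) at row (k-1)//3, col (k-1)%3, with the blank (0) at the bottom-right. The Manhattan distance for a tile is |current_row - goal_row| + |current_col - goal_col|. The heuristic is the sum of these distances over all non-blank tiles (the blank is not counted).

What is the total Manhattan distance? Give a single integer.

Answer: 15

Derivation:
Tile 7: (0,0)->(2,0) = 2
Tile 4: (0,2)->(1,0) = 3
Tile 1: (1,0)->(0,0) = 1
Tile 3: (1,1)->(0,2) = 2
Tile 8: (1,2)->(2,1) = 2
Tile 2: (2,0)->(0,1) = 3
Tile 5: (2,1)->(1,1) = 1
Tile 6: (2,2)->(1,2) = 1
Sum: 2 + 3 + 1 + 2 + 2 + 3 + 1 + 1 = 15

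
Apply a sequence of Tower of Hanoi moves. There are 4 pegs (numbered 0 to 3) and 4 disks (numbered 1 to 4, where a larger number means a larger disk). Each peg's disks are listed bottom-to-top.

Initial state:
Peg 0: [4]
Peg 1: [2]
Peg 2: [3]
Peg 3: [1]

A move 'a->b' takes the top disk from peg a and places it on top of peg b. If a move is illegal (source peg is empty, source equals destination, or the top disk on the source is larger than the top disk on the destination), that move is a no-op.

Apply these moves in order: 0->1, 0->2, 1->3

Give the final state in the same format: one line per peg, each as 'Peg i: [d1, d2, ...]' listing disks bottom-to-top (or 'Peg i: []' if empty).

Answer: Peg 0: [4]
Peg 1: [2]
Peg 2: [3]
Peg 3: [1]

Derivation:
After move 1 (0->1):
Peg 0: [4]
Peg 1: [2]
Peg 2: [3]
Peg 3: [1]

After move 2 (0->2):
Peg 0: [4]
Peg 1: [2]
Peg 2: [3]
Peg 3: [1]

After move 3 (1->3):
Peg 0: [4]
Peg 1: [2]
Peg 2: [3]
Peg 3: [1]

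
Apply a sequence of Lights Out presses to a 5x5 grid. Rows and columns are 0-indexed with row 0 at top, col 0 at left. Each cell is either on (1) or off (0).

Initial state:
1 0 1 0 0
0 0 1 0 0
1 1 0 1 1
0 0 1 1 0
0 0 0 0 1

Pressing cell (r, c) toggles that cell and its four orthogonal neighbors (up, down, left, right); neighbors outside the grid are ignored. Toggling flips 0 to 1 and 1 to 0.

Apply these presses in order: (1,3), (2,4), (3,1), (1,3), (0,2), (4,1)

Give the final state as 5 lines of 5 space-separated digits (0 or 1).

Answer: 1 1 0 1 0
0 0 0 0 1
1 0 0 0 0
1 0 0 1 1
1 0 1 0 1

Derivation:
After press 1 at (1,3):
1 0 1 1 0
0 0 0 1 1
1 1 0 0 1
0 0 1 1 0
0 0 0 0 1

After press 2 at (2,4):
1 0 1 1 0
0 0 0 1 0
1 1 0 1 0
0 0 1 1 1
0 0 0 0 1

After press 3 at (3,1):
1 0 1 1 0
0 0 0 1 0
1 0 0 1 0
1 1 0 1 1
0 1 0 0 1

After press 4 at (1,3):
1 0 1 0 0
0 0 1 0 1
1 0 0 0 0
1 1 0 1 1
0 1 0 0 1

After press 5 at (0,2):
1 1 0 1 0
0 0 0 0 1
1 0 0 0 0
1 1 0 1 1
0 1 0 0 1

After press 6 at (4,1):
1 1 0 1 0
0 0 0 0 1
1 0 0 0 0
1 0 0 1 1
1 0 1 0 1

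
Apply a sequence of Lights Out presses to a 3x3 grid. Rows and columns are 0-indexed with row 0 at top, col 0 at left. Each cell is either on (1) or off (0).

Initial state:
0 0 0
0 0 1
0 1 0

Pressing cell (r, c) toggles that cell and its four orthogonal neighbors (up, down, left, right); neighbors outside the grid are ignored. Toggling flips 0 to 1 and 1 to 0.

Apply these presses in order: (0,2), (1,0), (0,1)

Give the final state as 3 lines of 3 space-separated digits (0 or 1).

After press 1 at (0,2):
0 1 1
0 0 0
0 1 0

After press 2 at (1,0):
1 1 1
1 1 0
1 1 0

After press 3 at (0,1):
0 0 0
1 0 0
1 1 0

Answer: 0 0 0
1 0 0
1 1 0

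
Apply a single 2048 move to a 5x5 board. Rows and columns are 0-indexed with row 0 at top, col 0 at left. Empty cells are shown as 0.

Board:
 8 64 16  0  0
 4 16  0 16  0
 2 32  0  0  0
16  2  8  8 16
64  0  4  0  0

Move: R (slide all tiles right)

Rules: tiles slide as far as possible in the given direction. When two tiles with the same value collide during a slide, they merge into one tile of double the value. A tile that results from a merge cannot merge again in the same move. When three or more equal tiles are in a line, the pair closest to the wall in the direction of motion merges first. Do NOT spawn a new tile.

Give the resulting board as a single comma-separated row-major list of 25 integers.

Slide right:
row 0: [8, 64, 16, 0, 0] -> [0, 0, 8, 64, 16]
row 1: [4, 16, 0, 16, 0] -> [0, 0, 0, 4, 32]
row 2: [2, 32, 0, 0, 0] -> [0, 0, 0, 2, 32]
row 3: [16, 2, 8, 8, 16] -> [0, 16, 2, 16, 16]
row 4: [64, 0, 4, 0, 0] -> [0, 0, 0, 64, 4]

Answer: 0, 0, 8, 64, 16, 0, 0, 0, 4, 32, 0, 0, 0, 2, 32, 0, 16, 2, 16, 16, 0, 0, 0, 64, 4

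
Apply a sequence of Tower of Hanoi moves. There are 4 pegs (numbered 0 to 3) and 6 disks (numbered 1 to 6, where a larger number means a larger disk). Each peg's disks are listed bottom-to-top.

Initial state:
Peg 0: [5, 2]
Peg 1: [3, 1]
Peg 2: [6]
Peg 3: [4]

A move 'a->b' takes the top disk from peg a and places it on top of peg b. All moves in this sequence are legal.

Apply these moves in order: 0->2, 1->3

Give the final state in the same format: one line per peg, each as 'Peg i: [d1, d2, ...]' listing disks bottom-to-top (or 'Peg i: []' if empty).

Answer: Peg 0: [5]
Peg 1: [3]
Peg 2: [6, 2]
Peg 3: [4, 1]

Derivation:
After move 1 (0->2):
Peg 0: [5]
Peg 1: [3, 1]
Peg 2: [6, 2]
Peg 3: [4]

After move 2 (1->3):
Peg 0: [5]
Peg 1: [3]
Peg 2: [6, 2]
Peg 3: [4, 1]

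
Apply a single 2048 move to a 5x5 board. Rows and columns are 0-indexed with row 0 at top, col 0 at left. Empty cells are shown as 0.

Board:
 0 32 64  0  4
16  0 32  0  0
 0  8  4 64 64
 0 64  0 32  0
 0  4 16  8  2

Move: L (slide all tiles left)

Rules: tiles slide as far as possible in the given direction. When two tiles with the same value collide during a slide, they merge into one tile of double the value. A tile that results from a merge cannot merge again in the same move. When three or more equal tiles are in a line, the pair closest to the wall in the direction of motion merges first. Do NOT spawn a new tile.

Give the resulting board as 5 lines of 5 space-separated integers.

Answer:  32  64   4   0   0
 16  32   0   0   0
  8   4 128   0   0
 64  32   0   0   0
  4  16   8   2   0

Derivation:
Slide left:
row 0: [0, 32, 64, 0, 4] -> [32, 64, 4, 0, 0]
row 1: [16, 0, 32, 0, 0] -> [16, 32, 0, 0, 0]
row 2: [0, 8, 4, 64, 64] -> [8, 4, 128, 0, 0]
row 3: [0, 64, 0, 32, 0] -> [64, 32, 0, 0, 0]
row 4: [0, 4, 16, 8, 2] -> [4, 16, 8, 2, 0]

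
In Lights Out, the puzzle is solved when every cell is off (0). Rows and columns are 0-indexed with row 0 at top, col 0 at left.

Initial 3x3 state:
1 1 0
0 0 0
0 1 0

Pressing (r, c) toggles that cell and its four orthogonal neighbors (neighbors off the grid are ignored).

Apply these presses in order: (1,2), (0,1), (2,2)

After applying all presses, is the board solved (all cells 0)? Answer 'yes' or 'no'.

After press 1 at (1,2):
1 1 1
0 1 1
0 1 1

After press 2 at (0,1):
0 0 0
0 0 1
0 1 1

After press 3 at (2,2):
0 0 0
0 0 0
0 0 0

Lights still on: 0

Answer: yes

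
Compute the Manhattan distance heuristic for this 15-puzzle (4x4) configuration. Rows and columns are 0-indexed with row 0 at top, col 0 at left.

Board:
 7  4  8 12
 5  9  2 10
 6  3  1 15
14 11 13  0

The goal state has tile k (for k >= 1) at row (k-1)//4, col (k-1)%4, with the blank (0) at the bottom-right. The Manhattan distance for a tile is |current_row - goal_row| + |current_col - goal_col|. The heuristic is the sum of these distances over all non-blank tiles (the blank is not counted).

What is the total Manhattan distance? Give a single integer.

Answer: 32

Derivation:
Tile 7: at (0,0), goal (1,2), distance |0-1|+|0-2| = 3
Tile 4: at (0,1), goal (0,3), distance |0-0|+|1-3| = 2
Tile 8: at (0,2), goal (1,3), distance |0-1|+|2-3| = 2
Tile 12: at (0,3), goal (2,3), distance |0-2|+|3-3| = 2
Tile 5: at (1,0), goal (1,0), distance |1-1|+|0-0| = 0
Tile 9: at (1,1), goal (2,0), distance |1-2|+|1-0| = 2
Tile 2: at (1,2), goal (0,1), distance |1-0|+|2-1| = 2
Tile 10: at (1,3), goal (2,1), distance |1-2|+|3-1| = 3
Tile 6: at (2,0), goal (1,1), distance |2-1|+|0-1| = 2
Tile 3: at (2,1), goal (0,2), distance |2-0|+|1-2| = 3
Tile 1: at (2,2), goal (0,0), distance |2-0|+|2-0| = 4
Tile 15: at (2,3), goal (3,2), distance |2-3|+|3-2| = 2
Tile 14: at (3,0), goal (3,1), distance |3-3|+|0-1| = 1
Tile 11: at (3,1), goal (2,2), distance |3-2|+|1-2| = 2
Tile 13: at (3,2), goal (3,0), distance |3-3|+|2-0| = 2
Sum: 3 + 2 + 2 + 2 + 0 + 2 + 2 + 3 + 2 + 3 + 4 + 2 + 1 + 2 + 2 = 32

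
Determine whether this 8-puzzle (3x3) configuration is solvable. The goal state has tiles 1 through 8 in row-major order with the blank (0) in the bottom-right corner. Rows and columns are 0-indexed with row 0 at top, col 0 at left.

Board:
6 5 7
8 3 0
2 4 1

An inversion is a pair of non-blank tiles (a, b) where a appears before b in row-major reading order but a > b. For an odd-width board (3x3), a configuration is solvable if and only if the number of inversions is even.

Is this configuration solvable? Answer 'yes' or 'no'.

Inversions (pairs i<j in row-major order where tile[i] > tile[j] > 0): 21
21 is odd, so the puzzle is not solvable.

Answer: no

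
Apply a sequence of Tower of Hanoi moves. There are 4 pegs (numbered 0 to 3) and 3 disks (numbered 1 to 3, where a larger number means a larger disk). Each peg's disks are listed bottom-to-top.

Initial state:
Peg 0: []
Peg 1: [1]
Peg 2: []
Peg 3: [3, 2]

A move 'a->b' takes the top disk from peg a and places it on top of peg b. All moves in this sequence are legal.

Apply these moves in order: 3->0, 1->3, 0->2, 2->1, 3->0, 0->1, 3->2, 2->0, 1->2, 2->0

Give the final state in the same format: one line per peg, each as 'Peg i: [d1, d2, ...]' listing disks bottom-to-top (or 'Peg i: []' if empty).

Answer: Peg 0: [3, 1]
Peg 1: [2]
Peg 2: []
Peg 3: []

Derivation:
After move 1 (3->0):
Peg 0: [2]
Peg 1: [1]
Peg 2: []
Peg 3: [3]

After move 2 (1->3):
Peg 0: [2]
Peg 1: []
Peg 2: []
Peg 3: [3, 1]

After move 3 (0->2):
Peg 0: []
Peg 1: []
Peg 2: [2]
Peg 3: [3, 1]

After move 4 (2->1):
Peg 0: []
Peg 1: [2]
Peg 2: []
Peg 3: [3, 1]

After move 5 (3->0):
Peg 0: [1]
Peg 1: [2]
Peg 2: []
Peg 3: [3]

After move 6 (0->1):
Peg 0: []
Peg 1: [2, 1]
Peg 2: []
Peg 3: [3]

After move 7 (3->2):
Peg 0: []
Peg 1: [2, 1]
Peg 2: [3]
Peg 3: []

After move 8 (2->0):
Peg 0: [3]
Peg 1: [2, 1]
Peg 2: []
Peg 3: []

After move 9 (1->2):
Peg 0: [3]
Peg 1: [2]
Peg 2: [1]
Peg 3: []

After move 10 (2->0):
Peg 0: [3, 1]
Peg 1: [2]
Peg 2: []
Peg 3: []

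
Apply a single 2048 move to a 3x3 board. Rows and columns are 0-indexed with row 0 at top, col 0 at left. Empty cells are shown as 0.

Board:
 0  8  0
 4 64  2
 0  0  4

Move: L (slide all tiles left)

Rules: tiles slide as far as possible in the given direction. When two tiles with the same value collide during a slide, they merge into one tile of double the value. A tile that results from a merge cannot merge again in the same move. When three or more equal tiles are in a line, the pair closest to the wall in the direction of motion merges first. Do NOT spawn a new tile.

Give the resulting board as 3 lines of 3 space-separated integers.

Answer:  8  0  0
 4 64  2
 4  0  0

Derivation:
Slide left:
row 0: [0, 8, 0] -> [8, 0, 0]
row 1: [4, 64, 2] -> [4, 64, 2]
row 2: [0, 0, 4] -> [4, 0, 0]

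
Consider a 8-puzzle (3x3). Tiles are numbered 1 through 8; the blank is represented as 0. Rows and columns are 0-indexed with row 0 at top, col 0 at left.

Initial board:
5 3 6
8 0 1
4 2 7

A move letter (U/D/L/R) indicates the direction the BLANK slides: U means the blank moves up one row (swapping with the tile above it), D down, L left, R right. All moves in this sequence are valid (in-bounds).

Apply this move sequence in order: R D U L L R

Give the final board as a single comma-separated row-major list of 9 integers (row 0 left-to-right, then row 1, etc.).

Answer: 5, 3, 6, 8, 0, 1, 4, 2, 7

Derivation:
After move 1 (R):
5 3 6
8 1 0
4 2 7

After move 2 (D):
5 3 6
8 1 7
4 2 0

After move 3 (U):
5 3 6
8 1 0
4 2 7

After move 4 (L):
5 3 6
8 0 1
4 2 7

After move 5 (L):
5 3 6
0 8 1
4 2 7

After move 6 (R):
5 3 6
8 0 1
4 2 7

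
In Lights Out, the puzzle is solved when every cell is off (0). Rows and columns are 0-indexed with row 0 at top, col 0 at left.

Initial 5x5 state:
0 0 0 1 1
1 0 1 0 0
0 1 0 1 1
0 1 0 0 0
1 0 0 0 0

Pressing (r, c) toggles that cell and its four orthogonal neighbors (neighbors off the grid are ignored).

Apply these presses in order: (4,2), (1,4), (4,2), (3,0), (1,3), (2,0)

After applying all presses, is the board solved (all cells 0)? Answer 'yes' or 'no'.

Answer: yes

Derivation:
After press 1 at (4,2):
0 0 0 1 1
1 0 1 0 0
0 1 0 1 1
0 1 1 0 0
1 1 1 1 0

After press 2 at (1,4):
0 0 0 1 0
1 0 1 1 1
0 1 0 1 0
0 1 1 0 0
1 1 1 1 0

After press 3 at (4,2):
0 0 0 1 0
1 0 1 1 1
0 1 0 1 0
0 1 0 0 0
1 0 0 0 0

After press 4 at (3,0):
0 0 0 1 0
1 0 1 1 1
1 1 0 1 0
1 0 0 0 0
0 0 0 0 0

After press 5 at (1,3):
0 0 0 0 0
1 0 0 0 0
1 1 0 0 0
1 0 0 0 0
0 0 0 0 0

After press 6 at (2,0):
0 0 0 0 0
0 0 0 0 0
0 0 0 0 0
0 0 0 0 0
0 0 0 0 0

Lights still on: 0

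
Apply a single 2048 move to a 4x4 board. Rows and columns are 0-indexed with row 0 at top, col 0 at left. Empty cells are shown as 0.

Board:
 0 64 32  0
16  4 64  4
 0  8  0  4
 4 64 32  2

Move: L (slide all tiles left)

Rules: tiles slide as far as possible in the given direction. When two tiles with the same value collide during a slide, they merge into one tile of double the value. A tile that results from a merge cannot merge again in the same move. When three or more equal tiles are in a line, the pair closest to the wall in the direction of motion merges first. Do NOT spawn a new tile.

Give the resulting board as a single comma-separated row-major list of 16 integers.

Answer: 64, 32, 0, 0, 16, 4, 64, 4, 8, 4, 0, 0, 4, 64, 32, 2

Derivation:
Slide left:
row 0: [0, 64, 32, 0] -> [64, 32, 0, 0]
row 1: [16, 4, 64, 4] -> [16, 4, 64, 4]
row 2: [0, 8, 0, 4] -> [8, 4, 0, 0]
row 3: [4, 64, 32, 2] -> [4, 64, 32, 2]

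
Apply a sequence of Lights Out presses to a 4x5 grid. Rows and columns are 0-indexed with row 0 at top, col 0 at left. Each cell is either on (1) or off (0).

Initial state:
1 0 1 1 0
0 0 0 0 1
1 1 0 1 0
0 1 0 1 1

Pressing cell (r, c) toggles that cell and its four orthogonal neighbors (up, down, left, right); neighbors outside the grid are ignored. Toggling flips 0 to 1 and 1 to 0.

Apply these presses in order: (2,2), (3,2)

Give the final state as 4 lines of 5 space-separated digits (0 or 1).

Answer: 1 0 1 1 0
0 0 1 0 1
1 0 0 0 0
0 0 0 0 1

Derivation:
After press 1 at (2,2):
1 0 1 1 0
0 0 1 0 1
1 0 1 0 0
0 1 1 1 1

After press 2 at (3,2):
1 0 1 1 0
0 0 1 0 1
1 0 0 0 0
0 0 0 0 1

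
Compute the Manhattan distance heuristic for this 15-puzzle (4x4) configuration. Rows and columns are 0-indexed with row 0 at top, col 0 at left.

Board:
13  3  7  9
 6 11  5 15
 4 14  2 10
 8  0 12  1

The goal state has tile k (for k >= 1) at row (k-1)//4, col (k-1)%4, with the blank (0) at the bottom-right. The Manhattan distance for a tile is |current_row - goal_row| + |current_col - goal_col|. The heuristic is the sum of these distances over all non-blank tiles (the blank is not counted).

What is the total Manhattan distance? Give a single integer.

Answer: 42

Derivation:
Tile 13: (0,0)->(3,0) = 3
Tile 3: (0,1)->(0,2) = 1
Tile 7: (0,2)->(1,2) = 1
Tile 9: (0,3)->(2,0) = 5
Tile 6: (1,0)->(1,1) = 1
Tile 11: (1,1)->(2,2) = 2
Tile 5: (1,2)->(1,0) = 2
Tile 15: (1,3)->(3,2) = 3
Tile 4: (2,0)->(0,3) = 5
Tile 14: (2,1)->(3,1) = 1
Tile 2: (2,2)->(0,1) = 3
Tile 10: (2,3)->(2,1) = 2
Tile 8: (3,0)->(1,3) = 5
Tile 12: (3,2)->(2,3) = 2
Tile 1: (3,3)->(0,0) = 6
Sum: 3 + 1 + 1 + 5 + 1 + 2 + 2 + 3 + 5 + 1 + 3 + 2 + 5 + 2 + 6 = 42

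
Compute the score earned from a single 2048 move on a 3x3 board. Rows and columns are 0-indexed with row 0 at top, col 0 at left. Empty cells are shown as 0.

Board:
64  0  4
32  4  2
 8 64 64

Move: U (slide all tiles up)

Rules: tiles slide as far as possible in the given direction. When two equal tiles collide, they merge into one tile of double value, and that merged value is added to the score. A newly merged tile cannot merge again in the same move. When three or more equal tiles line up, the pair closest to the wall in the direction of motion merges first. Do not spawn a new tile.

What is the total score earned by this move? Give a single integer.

Answer: 0

Derivation:
Slide up:
col 0: [64, 32, 8] -> [64, 32, 8]  score +0 (running 0)
col 1: [0, 4, 64] -> [4, 64, 0]  score +0 (running 0)
col 2: [4, 2, 64] -> [4, 2, 64]  score +0 (running 0)
Board after move:
64  4  4
32 64  2
 8  0 64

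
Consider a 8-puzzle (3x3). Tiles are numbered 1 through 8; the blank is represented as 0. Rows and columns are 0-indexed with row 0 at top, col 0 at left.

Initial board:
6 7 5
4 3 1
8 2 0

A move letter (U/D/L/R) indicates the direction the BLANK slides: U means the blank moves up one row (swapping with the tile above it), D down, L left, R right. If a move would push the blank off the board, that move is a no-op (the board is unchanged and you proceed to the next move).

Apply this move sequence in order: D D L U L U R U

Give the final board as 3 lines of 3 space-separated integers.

After move 1 (D):
6 7 5
4 3 1
8 2 0

After move 2 (D):
6 7 5
4 3 1
8 2 0

After move 3 (L):
6 7 5
4 3 1
8 0 2

After move 4 (U):
6 7 5
4 0 1
8 3 2

After move 5 (L):
6 7 5
0 4 1
8 3 2

After move 6 (U):
0 7 5
6 4 1
8 3 2

After move 7 (R):
7 0 5
6 4 1
8 3 2

After move 8 (U):
7 0 5
6 4 1
8 3 2

Answer: 7 0 5
6 4 1
8 3 2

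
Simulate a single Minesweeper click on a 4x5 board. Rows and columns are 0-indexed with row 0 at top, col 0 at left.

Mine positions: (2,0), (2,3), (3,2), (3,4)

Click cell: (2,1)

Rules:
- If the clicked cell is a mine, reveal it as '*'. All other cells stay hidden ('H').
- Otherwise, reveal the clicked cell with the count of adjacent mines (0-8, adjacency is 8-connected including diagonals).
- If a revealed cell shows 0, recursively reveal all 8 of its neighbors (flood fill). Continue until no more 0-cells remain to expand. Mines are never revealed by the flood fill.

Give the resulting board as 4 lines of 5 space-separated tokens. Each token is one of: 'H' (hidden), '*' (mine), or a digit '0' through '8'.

H H H H H
H H H H H
H 2 H H H
H H H H H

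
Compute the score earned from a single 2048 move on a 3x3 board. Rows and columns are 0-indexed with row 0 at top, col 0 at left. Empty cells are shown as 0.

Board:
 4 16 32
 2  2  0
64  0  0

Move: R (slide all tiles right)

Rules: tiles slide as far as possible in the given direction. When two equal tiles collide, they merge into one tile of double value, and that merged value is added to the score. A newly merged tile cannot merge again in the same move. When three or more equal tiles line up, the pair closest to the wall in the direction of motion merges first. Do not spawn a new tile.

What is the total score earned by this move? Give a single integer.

Answer: 4

Derivation:
Slide right:
row 0: [4, 16, 32] -> [4, 16, 32]  score +0 (running 0)
row 1: [2, 2, 0] -> [0, 0, 4]  score +4 (running 4)
row 2: [64, 0, 0] -> [0, 0, 64]  score +0 (running 4)
Board after move:
 4 16 32
 0  0  4
 0  0 64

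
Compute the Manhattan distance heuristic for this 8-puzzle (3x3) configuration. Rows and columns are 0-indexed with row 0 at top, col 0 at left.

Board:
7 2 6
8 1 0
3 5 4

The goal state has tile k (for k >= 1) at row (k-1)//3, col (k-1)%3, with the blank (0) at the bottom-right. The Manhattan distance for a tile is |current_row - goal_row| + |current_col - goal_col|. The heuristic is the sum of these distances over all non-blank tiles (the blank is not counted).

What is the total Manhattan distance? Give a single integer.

Answer: 15

Derivation:
Tile 7: at (0,0), goal (2,0), distance |0-2|+|0-0| = 2
Tile 2: at (0,1), goal (0,1), distance |0-0|+|1-1| = 0
Tile 6: at (0,2), goal (1,2), distance |0-1|+|2-2| = 1
Tile 8: at (1,0), goal (2,1), distance |1-2|+|0-1| = 2
Tile 1: at (1,1), goal (0,0), distance |1-0|+|1-0| = 2
Tile 3: at (2,0), goal (0,2), distance |2-0|+|0-2| = 4
Tile 5: at (2,1), goal (1,1), distance |2-1|+|1-1| = 1
Tile 4: at (2,2), goal (1,0), distance |2-1|+|2-0| = 3
Sum: 2 + 0 + 1 + 2 + 2 + 4 + 1 + 3 = 15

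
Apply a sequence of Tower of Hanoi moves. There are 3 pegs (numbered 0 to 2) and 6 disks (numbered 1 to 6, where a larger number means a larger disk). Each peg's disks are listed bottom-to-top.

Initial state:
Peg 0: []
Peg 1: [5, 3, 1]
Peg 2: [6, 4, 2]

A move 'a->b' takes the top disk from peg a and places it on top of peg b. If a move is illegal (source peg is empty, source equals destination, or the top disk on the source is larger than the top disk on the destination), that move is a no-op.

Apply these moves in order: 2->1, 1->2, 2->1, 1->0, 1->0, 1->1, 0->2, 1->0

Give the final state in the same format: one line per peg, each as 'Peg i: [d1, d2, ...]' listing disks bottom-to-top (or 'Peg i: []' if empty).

After move 1 (2->1):
Peg 0: []
Peg 1: [5, 3, 1]
Peg 2: [6, 4, 2]

After move 2 (1->2):
Peg 0: []
Peg 1: [5, 3]
Peg 2: [6, 4, 2, 1]

After move 3 (2->1):
Peg 0: []
Peg 1: [5, 3, 1]
Peg 2: [6, 4, 2]

After move 4 (1->0):
Peg 0: [1]
Peg 1: [5, 3]
Peg 2: [6, 4, 2]

After move 5 (1->0):
Peg 0: [1]
Peg 1: [5, 3]
Peg 2: [6, 4, 2]

After move 6 (1->1):
Peg 0: [1]
Peg 1: [5, 3]
Peg 2: [6, 4, 2]

After move 7 (0->2):
Peg 0: []
Peg 1: [5, 3]
Peg 2: [6, 4, 2, 1]

After move 8 (1->0):
Peg 0: [3]
Peg 1: [5]
Peg 2: [6, 4, 2, 1]

Answer: Peg 0: [3]
Peg 1: [5]
Peg 2: [6, 4, 2, 1]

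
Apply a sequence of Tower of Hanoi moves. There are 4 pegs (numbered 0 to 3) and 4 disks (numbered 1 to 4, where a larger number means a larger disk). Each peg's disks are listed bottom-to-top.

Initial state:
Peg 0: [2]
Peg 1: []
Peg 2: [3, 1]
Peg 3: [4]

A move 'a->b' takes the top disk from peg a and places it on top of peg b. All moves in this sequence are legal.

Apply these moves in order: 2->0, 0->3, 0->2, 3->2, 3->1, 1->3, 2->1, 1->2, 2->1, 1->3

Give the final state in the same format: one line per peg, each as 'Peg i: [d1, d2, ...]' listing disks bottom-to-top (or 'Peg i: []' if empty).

Answer: Peg 0: []
Peg 1: []
Peg 2: [3, 2]
Peg 3: [4, 1]

Derivation:
After move 1 (2->0):
Peg 0: [2, 1]
Peg 1: []
Peg 2: [3]
Peg 3: [4]

After move 2 (0->3):
Peg 0: [2]
Peg 1: []
Peg 2: [3]
Peg 3: [4, 1]

After move 3 (0->2):
Peg 0: []
Peg 1: []
Peg 2: [3, 2]
Peg 3: [4, 1]

After move 4 (3->2):
Peg 0: []
Peg 1: []
Peg 2: [3, 2, 1]
Peg 3: [4]

After move 5 (3->1):
Peg 0: []
Peg 1: [4]
Peg 2: [3, 2, 1]
Peg 3: []

After move 6 (1->3):
Peg 0: []
Peg 1: []
Peg 2: [3, 2, 1]
Peg 3: [4]

After move 7 (2->1):
Peg 0: []
Peg 1: [1]
Peg 2: [3, 2]
Peg 3: [4]

After move 8 (1->2):
Peg 0: []
Peg 1: []
Peg 2: [3, 2, 1]
Peg 3: [4]

After move 9 (2->1):
Peg 0: []
Peg 1: [1]
Peg 2: [3, 2]
Peg 3: [4]

After move 10 (1->3):
Peg 0: []
Peg 1: []
Peg 2: [3, 2]
Peg 3: [4, 1]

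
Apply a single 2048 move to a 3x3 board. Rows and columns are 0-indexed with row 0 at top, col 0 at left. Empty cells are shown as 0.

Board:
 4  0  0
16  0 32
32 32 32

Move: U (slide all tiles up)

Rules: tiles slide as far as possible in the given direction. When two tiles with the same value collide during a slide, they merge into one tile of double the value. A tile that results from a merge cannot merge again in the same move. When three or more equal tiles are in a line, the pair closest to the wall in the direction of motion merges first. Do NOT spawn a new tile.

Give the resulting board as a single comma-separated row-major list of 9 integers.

Answer: 4, 32, 64, 16, 0, 0, 32, 0, 0

Derivation:
Slide up:
col 0: [4, 16, 32] -> [4, 16, 32]
col 1: [0, 0, 32] -> [32, 0, 0]
col 2: [0, 32, 32] -> [64, 0, 0]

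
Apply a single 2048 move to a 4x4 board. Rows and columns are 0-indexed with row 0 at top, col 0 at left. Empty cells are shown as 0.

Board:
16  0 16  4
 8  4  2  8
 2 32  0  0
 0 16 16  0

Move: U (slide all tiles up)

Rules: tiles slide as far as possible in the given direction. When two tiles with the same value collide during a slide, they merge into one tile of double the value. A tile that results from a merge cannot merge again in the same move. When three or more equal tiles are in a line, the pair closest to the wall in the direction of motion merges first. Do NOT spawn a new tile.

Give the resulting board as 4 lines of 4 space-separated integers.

Slide up:
col 0: [16, 8, 2, 0] -> [16, 8, 2, 0]
col 1: [0, 4, 32, 16] -> [4, 32, 16, 0]
col 2: [16, 2, 0, 16] -> [16, 2, 16, 0]
col 3: [4, 8, 0, 0] -> [4, 8, 0, 0]

Answer: 16  4 16  4
 8 32  2  8
 2 16 16  0
 0  0  0  0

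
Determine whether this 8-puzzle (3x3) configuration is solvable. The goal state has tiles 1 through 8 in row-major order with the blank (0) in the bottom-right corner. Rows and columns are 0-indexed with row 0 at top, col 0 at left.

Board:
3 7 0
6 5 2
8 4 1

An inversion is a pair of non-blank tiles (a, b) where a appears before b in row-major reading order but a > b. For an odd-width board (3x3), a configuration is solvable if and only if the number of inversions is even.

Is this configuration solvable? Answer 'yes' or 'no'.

Inversions (pairs i<j in row-major order where tile[i] > tile[j] > 0): 18
18 is even, so the puzzle is solvable.

Answer: yes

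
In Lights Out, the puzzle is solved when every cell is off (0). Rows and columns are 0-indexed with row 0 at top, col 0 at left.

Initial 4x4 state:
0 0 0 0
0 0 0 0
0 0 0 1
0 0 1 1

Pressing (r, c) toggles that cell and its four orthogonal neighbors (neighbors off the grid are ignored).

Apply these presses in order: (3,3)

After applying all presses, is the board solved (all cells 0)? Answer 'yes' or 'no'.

Answer: yes

Derivation:
After press 1 at (3,3):
0 0 0 0
0 0 0 0
0 0 0 0
0 0 0 0

Lights still on: 0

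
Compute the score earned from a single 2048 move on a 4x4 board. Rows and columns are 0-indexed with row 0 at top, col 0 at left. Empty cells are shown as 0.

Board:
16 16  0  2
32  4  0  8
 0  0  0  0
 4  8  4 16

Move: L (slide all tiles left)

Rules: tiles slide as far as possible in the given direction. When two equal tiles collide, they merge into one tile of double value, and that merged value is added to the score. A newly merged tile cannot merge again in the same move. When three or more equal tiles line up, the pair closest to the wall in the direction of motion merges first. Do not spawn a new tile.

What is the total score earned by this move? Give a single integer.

Answer: 32

Derivation:
Slide left:
row 0: [16, 16, 0, 2] -> [32, 2, 0, 0]  score +32 (running 32)
row 1: [32, 4, 0, 8] -> [32, 4, 8, 0]  score +0 (running 32)
row 2: [0, 0, 0, 0] -> [0, 0, 0, 0]  score +0 (running 32)
row 3: [4, 8, 4, 16] -> [4, 8, 4, 16]  score +0 (running 32)
Board after move:
32  2  0  0
32  4  8  0
 0  0  0  0
 4  8  4 16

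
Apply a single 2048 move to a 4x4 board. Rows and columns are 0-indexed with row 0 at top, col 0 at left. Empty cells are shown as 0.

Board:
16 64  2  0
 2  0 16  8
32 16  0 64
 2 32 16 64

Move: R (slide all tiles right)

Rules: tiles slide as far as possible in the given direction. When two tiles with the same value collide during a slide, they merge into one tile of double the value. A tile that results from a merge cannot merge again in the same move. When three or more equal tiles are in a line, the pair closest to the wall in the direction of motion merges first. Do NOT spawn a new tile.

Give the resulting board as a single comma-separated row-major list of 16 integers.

Slide right:
row 0: [16, 64, 2, 0] -> [0, 16, 64, 2]
row 1: [2, 0, 16, 8] -> [0, 2, 16, 8]
row 2: [32, 16, 0, 64] -> [0, 32, 16, 64]
row 3: [2, 32, 16, 64] -> [2, 32, 16, 64]

Answer: 0, 16, 64, 2, 0, 2, 16, 8, 0, 32, 16, 64, 2, 32, 16, 64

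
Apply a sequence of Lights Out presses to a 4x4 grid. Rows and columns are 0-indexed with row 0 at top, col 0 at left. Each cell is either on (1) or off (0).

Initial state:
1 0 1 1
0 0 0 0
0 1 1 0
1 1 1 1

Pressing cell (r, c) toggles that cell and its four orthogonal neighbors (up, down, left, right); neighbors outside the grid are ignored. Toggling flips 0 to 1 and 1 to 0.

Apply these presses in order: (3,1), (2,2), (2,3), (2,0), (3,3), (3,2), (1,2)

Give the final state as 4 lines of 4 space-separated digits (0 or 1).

After press 1 at (3,1):
1 0 1 1
0 0 0 0
0 0 1 0
0 0 0 1

After press 2 at (2,2):
1 0 1 1
0 0 1 0
0 1 0 1
0 0 1 1

After press 3 at (2,3):
1 0 1 1
0 0 1 1
0 1 1 0
0 0 1 0

After press 4 at (2,0):
1 0 1 1
1 0 1 1
1 0 1 0
1 0 1 0

After press 5 at (3,3):
1 0 1 1
1 0 1 1
1 0 1 1
1 0 0 1

After press 6 at (3,2):
1 0 1 1
1 0 1 1
1 0 0 1
1 1 1 0

After press 7 at (1,2):
1 0 0 1
1 1 0 0
1 0 1 1
1 1 1 0

Answer: 1 0 0 1
1 1 0 0
1 0 1 1
1 1 1 0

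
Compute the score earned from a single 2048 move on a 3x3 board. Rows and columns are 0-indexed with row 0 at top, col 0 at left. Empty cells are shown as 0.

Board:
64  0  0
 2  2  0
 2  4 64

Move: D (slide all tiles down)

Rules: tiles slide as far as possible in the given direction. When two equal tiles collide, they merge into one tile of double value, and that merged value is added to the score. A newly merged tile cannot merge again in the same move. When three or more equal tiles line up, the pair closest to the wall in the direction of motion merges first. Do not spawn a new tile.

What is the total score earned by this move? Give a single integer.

Answer: 4

Derivation:
Slide down:
col 0: [64, 2, 2] -> [0, 64, 4]  score +4 (running 4)
col 1: [0, 2, 4] -> [0, 2, 4]  score +0 (running 4)
col 2: [0, 0, 64] -> [0, 0, 64]  score +0 (running 4)
Board after move:
 0  0  0
64  2  0
 4  4 64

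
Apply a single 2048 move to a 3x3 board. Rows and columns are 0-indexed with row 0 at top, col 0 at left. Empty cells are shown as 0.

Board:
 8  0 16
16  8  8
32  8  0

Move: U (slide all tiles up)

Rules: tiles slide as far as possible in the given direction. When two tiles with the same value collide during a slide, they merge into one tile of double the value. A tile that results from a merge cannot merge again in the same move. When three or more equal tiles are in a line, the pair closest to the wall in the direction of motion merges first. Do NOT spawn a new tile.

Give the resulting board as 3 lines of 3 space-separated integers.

Answer:  8 16 16
16  0  8
32  0  0

Derivation:
Slide up:
col 0: [8, 16, 32] -> [8, 16, 32]
col 1: [0, 8, 8] -> [16, 0, 0]
col 2: [16, 8, 0] -> [16, 8, 0]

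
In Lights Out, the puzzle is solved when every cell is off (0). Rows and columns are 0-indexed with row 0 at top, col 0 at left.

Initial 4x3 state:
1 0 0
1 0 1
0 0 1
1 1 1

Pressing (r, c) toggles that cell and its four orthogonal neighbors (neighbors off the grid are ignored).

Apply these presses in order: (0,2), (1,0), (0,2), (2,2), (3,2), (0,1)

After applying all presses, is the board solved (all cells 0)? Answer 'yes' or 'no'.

After press 1 at (0,2):
1 1 1
1 0 0
0 0 1
1 1 1

After press 2 at (1,0):
0 1 1
0 1 0
1 0 1
1 1 1

After press 3 at (0,2):
0 0 0
0 1 1
1 0 1
1 1 1

After press 4 at (2,2):
0 0 0
0 1 0
1 1 0
1 1 0

After press 5 at (3,2):
0 0 0
0 1 0
1 1 1
1 0 1

After press 6 at (0,1):
1 1 1
0 0 0
1 1 1
1 0 1

Lights still on: 8

Answer: no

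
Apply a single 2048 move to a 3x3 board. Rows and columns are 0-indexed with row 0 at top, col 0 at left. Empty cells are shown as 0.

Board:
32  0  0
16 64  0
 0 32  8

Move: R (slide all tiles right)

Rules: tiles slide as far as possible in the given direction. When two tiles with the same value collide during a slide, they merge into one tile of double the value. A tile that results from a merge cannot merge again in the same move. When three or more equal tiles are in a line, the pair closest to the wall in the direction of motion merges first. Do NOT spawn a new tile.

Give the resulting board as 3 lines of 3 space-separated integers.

Answer:  0  0 32
 0 16 64
 0 32  8

Derivation:
Slide right:
row 0: [32, 0, 0] -> [0, 0, 32]
row 1: [16, 64, 0] -> [0, 16, 64]
row 2: [0, 32, 8] -> [0, 32, 8]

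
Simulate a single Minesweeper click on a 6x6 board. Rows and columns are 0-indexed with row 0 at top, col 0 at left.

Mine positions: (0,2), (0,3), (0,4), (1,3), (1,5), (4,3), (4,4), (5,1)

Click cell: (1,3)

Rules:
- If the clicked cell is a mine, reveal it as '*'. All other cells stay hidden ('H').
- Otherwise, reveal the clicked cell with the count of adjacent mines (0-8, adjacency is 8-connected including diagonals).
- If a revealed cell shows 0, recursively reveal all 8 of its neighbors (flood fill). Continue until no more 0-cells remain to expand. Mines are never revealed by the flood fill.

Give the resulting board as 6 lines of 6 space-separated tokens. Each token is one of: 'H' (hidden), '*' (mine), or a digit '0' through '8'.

H H H H H H
H H H * H H
H H H H H H
H H H H H H
H H H H H H
H H H H H H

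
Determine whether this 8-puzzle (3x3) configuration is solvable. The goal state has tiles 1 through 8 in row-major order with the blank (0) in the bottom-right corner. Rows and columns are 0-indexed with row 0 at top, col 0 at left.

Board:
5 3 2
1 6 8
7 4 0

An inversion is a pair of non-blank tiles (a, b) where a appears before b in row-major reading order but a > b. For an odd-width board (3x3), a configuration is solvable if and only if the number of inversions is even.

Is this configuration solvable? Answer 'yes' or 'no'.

Inversions (pairs i<j in row-major order where tile[i] > tile[j] > 0): 11
11 is odd, so the puzzle is not solvable.

Answer: no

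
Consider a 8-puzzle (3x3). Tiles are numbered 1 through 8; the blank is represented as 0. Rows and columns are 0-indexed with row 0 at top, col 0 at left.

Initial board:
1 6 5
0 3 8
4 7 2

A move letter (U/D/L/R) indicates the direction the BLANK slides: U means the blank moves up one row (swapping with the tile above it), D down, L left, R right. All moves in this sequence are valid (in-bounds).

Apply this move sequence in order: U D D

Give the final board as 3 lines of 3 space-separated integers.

Answer: 1 6 5
4 3 8
0 7 2

Derivation:
After move 1 (U):
0 6 5
1 3 8
4 7 2

After move 2 (D):
1 6 5
0 3 8
4 7 2

After move 3 (D):
1 6 5
4 3 8
0 7 2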